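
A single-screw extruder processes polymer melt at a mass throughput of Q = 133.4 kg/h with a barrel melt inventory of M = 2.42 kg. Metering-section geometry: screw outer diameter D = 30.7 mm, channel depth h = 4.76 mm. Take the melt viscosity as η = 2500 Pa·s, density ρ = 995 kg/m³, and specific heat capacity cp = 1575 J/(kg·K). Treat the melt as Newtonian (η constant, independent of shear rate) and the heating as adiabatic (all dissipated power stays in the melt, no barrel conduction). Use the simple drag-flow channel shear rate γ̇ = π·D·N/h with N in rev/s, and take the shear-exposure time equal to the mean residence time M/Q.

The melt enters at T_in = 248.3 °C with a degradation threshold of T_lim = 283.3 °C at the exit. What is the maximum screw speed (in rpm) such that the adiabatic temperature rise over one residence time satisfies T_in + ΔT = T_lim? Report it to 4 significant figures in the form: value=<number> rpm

value=54.28 rpm

Q_s = Q / 3600 = 133.4 / 3600 = 0.0370556 kg/s
t_res = M / Q_s = 2.42 / 0.0370556 = 65.3073 s
Convert to metres: D = 0.0307 m, h = 0.00476 m
ΔT_a = T_lim − T_in = 283.3 − 248.3 = 35 K
γ̇_max² = ΔT_a·ρ·cp / (η·t_res) = [35 × 995 × 1575] / [2500 × 65.3073] = 335.946 s⁻²
γ̇_max = √335.946 = 18.3288 s⁻¹
N_max = γ̇_max h / (πD) = 18.3288·0.00476/(π·0.0307) = 0.904594 rev/s → ×60 = 54.2756 rpm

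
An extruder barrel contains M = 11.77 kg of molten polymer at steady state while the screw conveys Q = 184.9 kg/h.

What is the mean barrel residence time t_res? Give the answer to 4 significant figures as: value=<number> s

Convert throughput: Q = 184.9 kg/h = 184.9/3600 = 0.0513611 kg/s
t_res = M / Q_s = 11.77 / 0.0513611 = 229.162 s

value=229.2 s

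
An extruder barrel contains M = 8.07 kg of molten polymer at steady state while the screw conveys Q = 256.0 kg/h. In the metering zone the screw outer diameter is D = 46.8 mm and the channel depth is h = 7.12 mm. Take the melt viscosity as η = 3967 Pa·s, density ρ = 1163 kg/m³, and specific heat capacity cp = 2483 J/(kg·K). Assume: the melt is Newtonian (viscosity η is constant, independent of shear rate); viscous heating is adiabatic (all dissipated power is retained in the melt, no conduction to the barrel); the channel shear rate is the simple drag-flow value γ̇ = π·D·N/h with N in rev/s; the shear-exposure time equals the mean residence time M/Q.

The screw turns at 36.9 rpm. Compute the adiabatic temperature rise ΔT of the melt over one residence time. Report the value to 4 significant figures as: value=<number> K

Throughput in SI: Q_s = 256.0 kg/h ÷ 3600 s/h = 0.0711111 kg/s
Mean residence time: t_res = M/Q_s = 8.07 kg / 0.0711111 kg/s = 113.484 s
Convert to SI: D = 0.0468 m, h = 0.00712 m, N = 36.9/60 = 0.615 rev/s
Shear rate: γ̇ = πDN/h = π·0.0468·0.615/0.00712 = 12.6996 s⁻¹
ΔT = η·γ̇²·t_res/(ρ·cp) = [3967 × 12.6996² × 113.484] / [1163 × 2483] = 25.1434 K

value=25.14 K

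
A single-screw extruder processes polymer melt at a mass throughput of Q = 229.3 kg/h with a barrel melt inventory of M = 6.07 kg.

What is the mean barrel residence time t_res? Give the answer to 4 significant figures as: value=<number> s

value=95.30 s

Convert throughput: Q = 229.3 kg/h = 229.3/3600 = 0.0636944 kg/s
t_res = M / Q_s = 6.07 / 0.0636944 = 95.2987 s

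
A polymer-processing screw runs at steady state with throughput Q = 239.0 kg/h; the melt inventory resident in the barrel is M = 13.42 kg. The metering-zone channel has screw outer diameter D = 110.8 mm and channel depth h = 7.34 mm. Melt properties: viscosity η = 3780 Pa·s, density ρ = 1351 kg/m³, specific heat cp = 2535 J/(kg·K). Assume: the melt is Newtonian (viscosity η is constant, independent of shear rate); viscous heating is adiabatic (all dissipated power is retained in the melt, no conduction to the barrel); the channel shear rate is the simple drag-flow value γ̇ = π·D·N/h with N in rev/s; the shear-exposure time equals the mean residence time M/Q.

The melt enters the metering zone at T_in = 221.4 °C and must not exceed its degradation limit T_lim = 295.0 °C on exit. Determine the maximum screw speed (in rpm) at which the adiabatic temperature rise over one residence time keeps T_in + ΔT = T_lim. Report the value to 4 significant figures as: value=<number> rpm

value=22.98 rpm

Convert throughput: Q = 239.0 kg/h = 239.0/3600 = 0.0663889 kg/s
t_res = M / Q_s = 13.42 ÷ 0.0663889 = 202.142 s
D = 110.8 mm = 0.1108 m;  h = 7.34 mm = 0.00734 m
Allowable rise: ΔT_a = T_lim − T_in = 295.0 − 221.4 = 73.6 K
Invert ΔT = ηγ̇²t_res/(ρcp) for γ̇: γ̇_max² = ΔT_a ρ cp / (η t_res) = 73.6·1351·2535 / (3780·202.142) = 329.885 s⁻²
γ̇_max = √329.885 = 18.1627 s⁻¹
N_max = γ̇_max h / (πD) = 18.1627·0.00734/(π·0.1108) = 0.38299 rev/s → ×60 = 22.9794 rpm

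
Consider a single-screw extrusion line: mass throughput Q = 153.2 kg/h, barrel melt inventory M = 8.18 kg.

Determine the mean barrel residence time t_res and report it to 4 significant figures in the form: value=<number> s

value=192.2 s

Q_s = Q / 3600 = 153.2 / 3600 = 0.0425556 kg/s
t_res = M / Q_s = 8.18 / 0.0425556 = 192.219 s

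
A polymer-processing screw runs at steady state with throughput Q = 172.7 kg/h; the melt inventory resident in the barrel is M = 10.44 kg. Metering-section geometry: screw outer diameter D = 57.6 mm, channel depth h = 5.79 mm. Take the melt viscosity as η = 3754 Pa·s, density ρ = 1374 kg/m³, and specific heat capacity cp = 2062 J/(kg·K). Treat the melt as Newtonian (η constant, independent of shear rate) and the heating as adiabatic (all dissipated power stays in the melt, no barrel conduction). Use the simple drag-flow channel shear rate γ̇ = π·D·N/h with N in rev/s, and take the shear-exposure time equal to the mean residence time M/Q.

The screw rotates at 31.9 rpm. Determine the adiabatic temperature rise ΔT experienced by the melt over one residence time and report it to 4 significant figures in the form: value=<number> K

Throughput in SI: Q_s = 172.7 kg/h ÷ 3600 s/h = 0.0479722 kg/s
Mean residence time: t_res = M/Q_s = 10.44 kg / 0.0479722 kg/s = 217.626 s
D = 57.6 mm = 0.0576 m;  h = 5.79 mm = 0.00579 m;  N = 31.9 rpm / 60 = 0.531667 rev/s
Shear rate: γ̇ = πDN/h = π·0.0576·0.531667/0.00579 = 16.6163 s⁻¹
ΔT = η·γ̇²·t_res / (ρ·cp) = 3754 · (16.6163)² · 217.626 / (1374 · 2062) = 79.6152 K

value=79.62 K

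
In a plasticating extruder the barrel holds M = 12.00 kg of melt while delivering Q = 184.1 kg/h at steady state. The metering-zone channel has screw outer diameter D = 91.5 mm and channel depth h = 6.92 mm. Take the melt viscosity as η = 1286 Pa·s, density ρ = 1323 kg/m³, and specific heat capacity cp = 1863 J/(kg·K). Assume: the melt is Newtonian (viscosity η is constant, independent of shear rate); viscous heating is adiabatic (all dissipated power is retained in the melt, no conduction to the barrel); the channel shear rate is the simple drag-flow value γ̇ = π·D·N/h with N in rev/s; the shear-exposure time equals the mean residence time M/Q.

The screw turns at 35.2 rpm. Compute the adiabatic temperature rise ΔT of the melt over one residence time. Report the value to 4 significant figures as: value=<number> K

value=72.71 K

Convert throughput: Q = 184.1 kg/h = 184.1/3600 = 0.0511389 kg/s
t_res = M / Q_s = 12.00 ÷ 0.0511389 = 234.655 s
D = 91.5 mm = 0.0915 m;  h = 6.92 mm = 0.00692 m;  N = 35.2 rpm / 60 = 0.586667 rev/s
γ̇ = π·D·N / h = π · 0.0915 · 0.586667 / 0.00692 = 24.37 s⁻¹
ΔT = η·γ̇²·t_res / (ρ·cp) = 1286 · (24.37)² · 234.655 / (1323 · 1863) = 72.7128 K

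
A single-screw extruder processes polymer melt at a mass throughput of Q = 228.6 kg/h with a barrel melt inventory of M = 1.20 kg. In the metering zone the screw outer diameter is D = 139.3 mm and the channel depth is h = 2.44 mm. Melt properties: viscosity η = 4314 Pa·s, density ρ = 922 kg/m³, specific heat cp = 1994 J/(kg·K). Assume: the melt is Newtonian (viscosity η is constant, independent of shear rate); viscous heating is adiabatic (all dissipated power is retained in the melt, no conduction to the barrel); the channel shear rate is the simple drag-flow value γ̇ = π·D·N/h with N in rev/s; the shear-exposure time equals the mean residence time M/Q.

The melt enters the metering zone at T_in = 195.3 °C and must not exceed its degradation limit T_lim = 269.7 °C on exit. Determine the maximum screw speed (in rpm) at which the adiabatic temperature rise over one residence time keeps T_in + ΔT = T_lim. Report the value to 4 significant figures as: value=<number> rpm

Convert throughput: Q = 228.6 kg/h = 228.6/3600 = 0.0635 kg/s
t_res = M / Q_s = 1.20 / 0.0635 = 18.8976 s
Convert to metres: D = 0.1393 m, h = 0.00244 m
ΔT_a = T_lim − T_in = 269.7 °C − 195.3 °C = 74.4 K
γ̇_max² = ΔT_a·ρ·cp / (η·t_res) = [74.4 × 922 × 1994] / [4314 × 18.8976] = 1677.8 s⁻²
γ̇_max = √1677.8 = 40.961 s⁻¹
Solve γ̇ = πDN/h for N: N_max = γ̇_max·h/(π·D) = 40.961 × 0.00244 / (π × 0.1393) = 0.228381 rev/s = 13.7028 rpm

value=13.70 rpm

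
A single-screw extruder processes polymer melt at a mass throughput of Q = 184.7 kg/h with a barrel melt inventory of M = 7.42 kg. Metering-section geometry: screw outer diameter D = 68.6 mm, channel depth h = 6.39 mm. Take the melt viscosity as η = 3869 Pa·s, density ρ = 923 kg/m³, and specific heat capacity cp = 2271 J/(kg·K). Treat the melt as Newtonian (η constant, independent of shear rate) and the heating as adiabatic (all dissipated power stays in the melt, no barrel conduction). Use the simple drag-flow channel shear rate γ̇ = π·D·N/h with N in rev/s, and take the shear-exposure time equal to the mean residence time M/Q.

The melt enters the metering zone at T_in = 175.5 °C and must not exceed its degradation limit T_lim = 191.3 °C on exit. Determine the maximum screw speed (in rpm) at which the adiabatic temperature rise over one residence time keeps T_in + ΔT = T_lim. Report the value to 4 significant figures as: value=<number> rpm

Convert throughput: Q = 184.7 kg/h = 184.7/3600 = 0.0513056 kg/s
Mean residence time: t_res = M/Q_s = 7.42 kg / 0.0513056 kg/s = 144.624 s
D = 68.6 mm = 0.0686 m;  h = 6.39 mm = 0.00639 m
Allowable rise: ΔT_a = T_lim − T_in = 191.3 − 175.5 = 15.8 K
γ̇_max² = ΔT_a·ρ·cp / (η·t_res) = [15.8 × 923 × 2271] / [3869 × 144.624] = 59.1885 s⁻²
γ̇_max = √59.1885 = 7.69341 s⁻¹
N_max = γ̇_max h / (πD) = 7.69341·0.00639/(π·0.0686) = 0.228111 rev/s → ×60 = 13.6866 rpm

value=13.69 rpm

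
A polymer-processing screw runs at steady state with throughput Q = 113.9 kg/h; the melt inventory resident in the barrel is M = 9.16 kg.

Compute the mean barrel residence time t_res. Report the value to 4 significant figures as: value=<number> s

value=289.5 s

Q_s = Q / 3600 = 113.9 / 3600 = 0.0316389 kg/s
Mean residence time: t_res = M/Q_s = 9.16 kg / 0.0316389 kg/s = 289.517 s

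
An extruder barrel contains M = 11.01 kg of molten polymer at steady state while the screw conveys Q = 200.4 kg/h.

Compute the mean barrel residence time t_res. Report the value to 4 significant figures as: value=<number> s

value=197.8 s

Throughput in SI: Q_s = 200.4 kg/h ÷ 3600 s/h = 0.0556667 kg/s
t_res = M / Q_s = 11.01 / 0.0556667 = 197.784 s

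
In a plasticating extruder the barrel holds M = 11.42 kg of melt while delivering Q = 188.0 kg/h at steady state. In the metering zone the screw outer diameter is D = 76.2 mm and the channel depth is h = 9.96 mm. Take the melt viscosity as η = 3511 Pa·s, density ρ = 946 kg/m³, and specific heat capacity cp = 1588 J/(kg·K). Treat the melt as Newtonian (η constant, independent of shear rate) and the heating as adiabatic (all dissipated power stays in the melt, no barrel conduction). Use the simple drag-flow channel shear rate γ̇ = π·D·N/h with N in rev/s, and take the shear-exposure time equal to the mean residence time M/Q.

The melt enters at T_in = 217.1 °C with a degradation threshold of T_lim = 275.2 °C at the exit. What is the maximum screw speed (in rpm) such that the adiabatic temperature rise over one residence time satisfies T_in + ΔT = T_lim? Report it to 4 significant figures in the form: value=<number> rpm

Convert throughput: Q = 188.0 kg/h = 188.0/3600 = 0.0522222 kg/s
t_res = M / Q_s = 11.42 ÷ 0.0522222 = 218.681 s
Convert to metres: D = 0.0762 m, h = 0.00996 m
ΔT_a = T_lim − T_in = 275.2 °C − 217.1 °C = 58.1 K
γ̇_max² = ΔT_a·ρ·cp / (η·t_res) = [58.1 × 946 × 1588] / [3511 × 218.681] = 113.678 s⁻²
γ̇_max = √113.678 = 10.662 s⁻¹
N_max = γ̇_max·h / (π·D) = 10.662 · 0.00996 / (π · 0.0762) = 0.443601 rev/s = 26.6161 rpm

value=26.62 rpm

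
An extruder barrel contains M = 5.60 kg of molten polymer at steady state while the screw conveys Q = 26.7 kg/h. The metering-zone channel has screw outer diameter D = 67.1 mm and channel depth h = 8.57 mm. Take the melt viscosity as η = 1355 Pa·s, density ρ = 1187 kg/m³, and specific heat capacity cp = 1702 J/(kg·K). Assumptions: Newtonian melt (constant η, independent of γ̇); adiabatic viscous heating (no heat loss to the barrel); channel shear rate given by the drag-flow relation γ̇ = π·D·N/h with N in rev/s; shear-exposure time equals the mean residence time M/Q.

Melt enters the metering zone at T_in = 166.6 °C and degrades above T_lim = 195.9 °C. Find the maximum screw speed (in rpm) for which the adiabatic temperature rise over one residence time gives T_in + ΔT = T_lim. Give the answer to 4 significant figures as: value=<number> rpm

value=18.55 rpm

Convert throughput: Q = 26.7 kg/h = 26.7/3600 = 0.00741667 kg/s
t_res = M / Q_s = 5.60 / 0.00741667 = 755.056 s
D = 67.1 mm = 0.0671 m;  h = 8.57 mm = 0.00857 m
ΔT_a = T_lim − T_in = 195.9 °C − 166.6 °C = 29.3 K
Invert ΔT = ηγ̇²t_res/(ρcp) for γ̇: γ̇_max² = ΔT_a ρ cp / (η t_res) = 29.3·1187·1702 / (1355·755.056) = 57.8575 s⁻²
γ̇_max = sqrt(57.8575) = 7.60641 s⁻¹
N_max = γ̇_max h / (πD) = 7.60641·0.00857/(π·0.0671) = 0.309235 rev/s → ×60 = 18.5541 rpm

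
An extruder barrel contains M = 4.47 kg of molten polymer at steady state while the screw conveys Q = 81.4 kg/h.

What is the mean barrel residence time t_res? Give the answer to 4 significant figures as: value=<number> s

Q_s = Q / 3600 = 81.4 / 3600 = 0.0226111 kg/s
Mean residence time: t_res = M/Q_s = 4.47 kg / 0.0226111 kg/s = 197.69 s

value=197.7 s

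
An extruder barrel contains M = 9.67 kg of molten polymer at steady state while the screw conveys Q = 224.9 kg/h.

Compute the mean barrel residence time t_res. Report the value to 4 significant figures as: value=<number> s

Q_s = Q / 3600 = 224.9 / 3600 = 0.0624722 kg/s
Mean residence time: t_res = M/Q_s = 9.67 kg / 0.0624722 kg/s = 154.789 s

value=154.8 s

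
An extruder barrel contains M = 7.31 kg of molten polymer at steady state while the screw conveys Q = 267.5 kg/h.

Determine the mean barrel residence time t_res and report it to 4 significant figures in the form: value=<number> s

Q_s = Q / 3600 = 267.5 / 3600 = 0.0743056 kg/s
t_res = M / Q_s = 7.31 / 0.0743056 = 98.3776 s

value=98.38 s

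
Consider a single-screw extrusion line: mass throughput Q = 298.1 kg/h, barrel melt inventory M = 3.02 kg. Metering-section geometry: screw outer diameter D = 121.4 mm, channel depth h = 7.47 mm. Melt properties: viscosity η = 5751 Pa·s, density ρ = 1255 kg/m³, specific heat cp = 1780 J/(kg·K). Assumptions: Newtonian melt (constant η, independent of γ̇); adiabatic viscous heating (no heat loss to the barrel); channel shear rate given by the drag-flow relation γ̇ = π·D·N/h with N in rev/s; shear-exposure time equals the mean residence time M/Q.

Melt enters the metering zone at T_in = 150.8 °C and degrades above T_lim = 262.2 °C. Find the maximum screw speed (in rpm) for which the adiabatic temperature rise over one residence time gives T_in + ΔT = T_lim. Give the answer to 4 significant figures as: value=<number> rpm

Throughput in SI: Q_s = 298.1 kg/h ÷ 3600 s/h = 0.0828056 kg/s
t_res = M / Q_s = 3.02 ÷ 0.0828056 = 36.471 s
Geometry in SI: D = 121.4 mm → 0.1214 m, h = 7.47 mm → 0.00747 m
ΔT_a = T_lim − T_in = 262.2 °C − 150.8 °C = 111.4 K
γ̇_max² = ΔT_a·ρ·cp / (η·t_res) = [111.4 × 1255 × 1780] / [5751 × 36.471] = 1186.47 s⁻²
Take the square root: γ̇_max = √(1186.47) = 34.4452 s⁻¹
Solve γ̇ = πDN/h for N: N_max = γ̇_max·h/(π·D) = 34.4452 × 0.00747 / (π × 0.1214) = 0.674654 rev/s = 40.4792 rpm

value=40.48 rpm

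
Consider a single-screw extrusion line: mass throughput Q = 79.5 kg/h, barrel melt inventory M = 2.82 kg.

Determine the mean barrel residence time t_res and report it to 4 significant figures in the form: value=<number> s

value=127.7 s

Convert throughput: Q = 79.5 kg/h = 79.5/3600 = 0.0220833 kg/s
t_res = M / Q_s = 2.82 ÷ 0.0220833 = 127.698 s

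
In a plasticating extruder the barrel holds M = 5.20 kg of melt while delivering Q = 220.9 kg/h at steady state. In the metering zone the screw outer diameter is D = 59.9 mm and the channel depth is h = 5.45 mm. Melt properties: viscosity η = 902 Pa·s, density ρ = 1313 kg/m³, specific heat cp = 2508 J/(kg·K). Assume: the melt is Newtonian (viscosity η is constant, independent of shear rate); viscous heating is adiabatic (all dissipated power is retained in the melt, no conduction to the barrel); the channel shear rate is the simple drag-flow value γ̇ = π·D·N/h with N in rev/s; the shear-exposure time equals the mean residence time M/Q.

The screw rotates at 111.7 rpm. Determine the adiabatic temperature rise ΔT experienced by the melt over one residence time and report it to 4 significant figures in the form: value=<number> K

Convert throughput: Q = 220.9 kg/h = 220.9/3600 = 0.0613611 kg/s
Mean residence time: t_res = M/Q_s = 5.20 kg / 0.0613611 kg/s = 84.7442 s
Convert to SI: D = 0.0599 m, h = 0.00545 m, N = 111.7/60 = 1.86167 rev/s
γ̇ = π D N / h = (π)(0.0599)(1.86167) / 0.00545 = 64.2809 s⁻¹
ΔT = η·γ̇²·t_res/(ρ·cp) = [902 × 64.2809² × 84.7442] / [1313 × 2508] = 95.9155 K

value=95.92 K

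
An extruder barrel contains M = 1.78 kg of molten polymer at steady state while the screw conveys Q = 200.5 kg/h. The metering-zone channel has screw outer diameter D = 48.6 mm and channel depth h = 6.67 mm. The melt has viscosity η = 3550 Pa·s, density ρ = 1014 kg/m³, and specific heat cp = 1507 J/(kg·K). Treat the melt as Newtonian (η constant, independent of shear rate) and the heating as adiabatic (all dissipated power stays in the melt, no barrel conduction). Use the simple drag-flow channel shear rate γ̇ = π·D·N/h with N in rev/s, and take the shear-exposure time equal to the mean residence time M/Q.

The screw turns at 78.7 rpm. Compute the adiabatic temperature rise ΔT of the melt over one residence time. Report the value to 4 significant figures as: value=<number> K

Q_s = Q / 3600 = 200.5 / 3600 = 0.0556944 kg/s
Mean residence time: t_res = M/Q_s = 1.78 kg / 0.0556944 kg/s = 31.9601 s
Convert to SI: D = 0.0486 m, h = 0.00667 m, N = 78.7/60 = 1.31167 rev/s
γ̇ = π·D·N / h = π · 0.0486 · 1.31167 / 0.00667 = 30.0251 s⁻¹
ΔT = η·γ̇²·t_res / (ρ·cp) = 3550 · (30.0251)² · 31.9601 / (1014 · 1507) = 66.9349 K

value=66.93 K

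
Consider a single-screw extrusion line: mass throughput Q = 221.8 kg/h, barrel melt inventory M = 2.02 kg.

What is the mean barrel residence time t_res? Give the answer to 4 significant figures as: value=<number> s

Q_s = Q / 3600 = 221.8 / 3600 = 0.0616111 kg/s
Mean residence time: t_res = M/Q_s = 2.02 kg / 0.0616111 kg/s = 32.7863 s

value=32.79 s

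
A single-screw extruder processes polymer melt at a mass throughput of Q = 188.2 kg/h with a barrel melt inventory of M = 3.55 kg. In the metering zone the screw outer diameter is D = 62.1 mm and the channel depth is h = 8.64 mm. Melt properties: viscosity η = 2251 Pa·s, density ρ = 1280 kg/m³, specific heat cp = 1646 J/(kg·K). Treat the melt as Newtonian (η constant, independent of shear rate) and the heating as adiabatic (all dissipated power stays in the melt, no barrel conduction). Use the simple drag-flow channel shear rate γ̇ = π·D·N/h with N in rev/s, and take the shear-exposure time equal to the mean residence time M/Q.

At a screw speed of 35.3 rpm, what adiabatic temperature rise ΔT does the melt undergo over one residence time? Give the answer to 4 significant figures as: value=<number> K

Throughput in SI: Q_s = 188.2 kg/h ÷ 3600 s/h = 0.0522778 kg/s
Mean residence time: t_res = M/Q_s = 3.55 kg / 0.0522778 kg/s = 67.9065 s
Geometry in metres: D = 62.1 mm → 0.0621 m, h = 8.64 mm → 0.00864 m; screw speed N = 35.3 rpm = 0.588333 rev/s
γ̇ = π·D·N / h = π · 0.0621 · 0.588333 / 0.00864 = 13.2847 s⁻¹
Adiabatic rise: ΔT = η γ̇² t_res / (ρ cp) = 2251·(13.2847)²·67.9065 / (1280·1646) = 12.8041 K

value=12.80 K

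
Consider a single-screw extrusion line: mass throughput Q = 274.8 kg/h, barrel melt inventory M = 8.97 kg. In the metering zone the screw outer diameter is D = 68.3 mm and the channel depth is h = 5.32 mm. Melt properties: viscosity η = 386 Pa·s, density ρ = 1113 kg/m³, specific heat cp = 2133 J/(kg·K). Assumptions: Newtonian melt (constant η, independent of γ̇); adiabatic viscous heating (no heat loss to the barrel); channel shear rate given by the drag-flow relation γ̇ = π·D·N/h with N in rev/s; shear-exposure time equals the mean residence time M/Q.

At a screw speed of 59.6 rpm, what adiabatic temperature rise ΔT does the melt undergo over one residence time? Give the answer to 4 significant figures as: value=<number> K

Convert throughput: Q = 274.8 kg/h = 274.8/3600 = 0.0763333 kg/s
Mean residence time: t_res = M/Q_s = 8.97 kg / 0.0763333 kg/s = 117.511 s
Geometry in metres: D = 68.3 mm → 0.0683 m, h = 5.32 mm → 0.00532 m; screw speed N = 59.6 rpm = 0.993333 rev/s
Shear rate: γ̇ = πDN/h = π·0.0683·0.993333/0.00532 = 40.064 s⁻¹
Adiabatic rise: ΔT = η γ̇² t_res / (ρ cp) = 386·(40.064)²·117.511 / (1113·2133) = 30.6681 K

value=30.67 K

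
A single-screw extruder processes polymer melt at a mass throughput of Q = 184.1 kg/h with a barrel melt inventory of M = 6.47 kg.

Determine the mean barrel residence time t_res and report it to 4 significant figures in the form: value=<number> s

Throughput in SI: Q_s = 184.1 kg/h ÷ 3600 s/h = 0.0511389 kg/s
t_res = M / Q_s = 6.47 / 0.0511389 = 126.518 s

value=126.5 s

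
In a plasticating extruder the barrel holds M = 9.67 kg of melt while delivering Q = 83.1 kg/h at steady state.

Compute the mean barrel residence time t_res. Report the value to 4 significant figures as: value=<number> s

Throughput in SI: Q_s = 83.1 kg/h ÷ 3600 s/h = 0.0230833 kg/s
Mean residence time: t_res = M/Q_s = 9.67 kg / 0.0230833 kg/s = 418.917 s

value=418.9 s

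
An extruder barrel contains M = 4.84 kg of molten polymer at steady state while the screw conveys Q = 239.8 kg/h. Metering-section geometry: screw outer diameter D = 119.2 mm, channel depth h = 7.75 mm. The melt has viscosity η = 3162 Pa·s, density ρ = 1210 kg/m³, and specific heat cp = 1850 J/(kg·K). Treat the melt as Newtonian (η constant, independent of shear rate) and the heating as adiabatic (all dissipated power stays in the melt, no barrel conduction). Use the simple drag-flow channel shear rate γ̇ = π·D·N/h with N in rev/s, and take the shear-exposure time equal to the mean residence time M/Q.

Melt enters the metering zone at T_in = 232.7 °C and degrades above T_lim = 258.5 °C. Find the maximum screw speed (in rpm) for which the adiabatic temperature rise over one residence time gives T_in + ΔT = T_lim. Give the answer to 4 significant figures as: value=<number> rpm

value=19.69 rpm

Convert throughput: Q = 239.8 kg/h = 239.8/3600 = 0.0666111 kg/s
Mean residence time: t_res = M/Q_s = 4.84 kg / 0.0666111 kg/s = 72.6606 s
Geometry in SI: D = 119.2 mm → 0.1192 m, h = 7.75 mm → 0.00775 m
ΔT_a = T_lim − T_in = 258.5 °C − 232.7 °C = 25.8 K
Invert ΔT = ηγ̇²t_res/(ρcp) for γ̇: γ̇_max² = ΔT_a ρ cp / (η t_res) = 25.8·1210·1850 / (3162·72.6606) = 251.372 s⁻²
γ̇_max = sqrt(251.372) = 15.8547 s⁻¹
N_max = γ̇_max·h / (π·D) = 15.8547 · 0.00775 / (π · 0.1192) = 0.328121 rev/s = 19.6872 rpm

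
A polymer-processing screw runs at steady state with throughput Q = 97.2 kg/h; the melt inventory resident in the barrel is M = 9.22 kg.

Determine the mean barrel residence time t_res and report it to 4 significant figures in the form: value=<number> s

Convert throughput: Q = 97.2 kg/h = 97.2/3600 = 0.027 kg/s
t_res = M / Q_s = 9.22 ÷ 0.027 = 341.481 s

value=341.5 s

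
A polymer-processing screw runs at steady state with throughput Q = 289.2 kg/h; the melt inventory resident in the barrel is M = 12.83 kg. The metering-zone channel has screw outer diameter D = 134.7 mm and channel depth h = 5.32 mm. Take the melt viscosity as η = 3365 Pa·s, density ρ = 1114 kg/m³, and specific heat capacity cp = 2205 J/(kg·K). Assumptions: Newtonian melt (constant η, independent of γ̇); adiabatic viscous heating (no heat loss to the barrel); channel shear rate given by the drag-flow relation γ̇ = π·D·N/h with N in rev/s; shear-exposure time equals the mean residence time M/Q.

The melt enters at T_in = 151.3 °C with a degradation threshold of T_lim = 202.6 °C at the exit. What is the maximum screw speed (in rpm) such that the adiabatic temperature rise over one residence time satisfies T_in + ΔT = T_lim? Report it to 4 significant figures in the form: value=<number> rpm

value=11.55 rpm

Throughput in SI: Q_s = 289.2 kg/h ÷ 3600 s/h = 0.0803333 kg/s
t_res = M / Q_s = 12.83 ÷ 0.0803333 = 159.71 s
D = 134.7 mm = 0.1347 m;  h = 5.32 mm = 0.00532 m
Allowable rise: ΔT_a = T_lim − T_in = 202.6 − 151.3 = 51.3 K
Invert ΔT = ηγ̇²t_res/(ρcp) for γ̇: γ̇_max² = ΔT_a ρ cp / (η t_res) = 51.3·1114·2205 / (3365·159.71) = 234.474 s⁻²
Take the square root: γ̇_max = √(234.474) = 15.3126 s⁻¹
N_max = γ̇_max·h / (π·D) = 15.3126 · 0.00532 / (π · 0.1347) = 0.192505 rev/s = 11.5503 rpm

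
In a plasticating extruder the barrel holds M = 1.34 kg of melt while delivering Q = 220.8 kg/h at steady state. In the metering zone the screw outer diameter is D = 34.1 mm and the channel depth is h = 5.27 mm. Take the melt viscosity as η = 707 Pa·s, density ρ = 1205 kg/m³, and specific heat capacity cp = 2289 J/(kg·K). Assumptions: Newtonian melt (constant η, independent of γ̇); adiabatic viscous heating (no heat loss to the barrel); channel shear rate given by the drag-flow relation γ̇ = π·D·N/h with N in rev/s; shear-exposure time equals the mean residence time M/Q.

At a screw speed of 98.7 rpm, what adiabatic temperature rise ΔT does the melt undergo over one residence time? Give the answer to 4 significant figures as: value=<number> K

Q_s = Q / 3600 = 220.8 / 3600 = 0.0613333 kg/s
t_res = M / Q_s = 1.34 / 0.0613333 = 21.8478 s
D = 34.1 mm = 0.0341 m;  h = 5.27 mm = 0.00527 m;  N = 98.7 rpm / 60 = 1.645 rev/s
γ̇ = π·D·N / h = π · 0.0341 · 1.645 / 0.00527 = 33.4395 s⁻¹
Adiabatic rise: ΔT = η γ̇² t_res / (ρ cp) = 707·(33.4395)²·21.8478 / (1205·2289) = 6.26201 K

value=6.262 K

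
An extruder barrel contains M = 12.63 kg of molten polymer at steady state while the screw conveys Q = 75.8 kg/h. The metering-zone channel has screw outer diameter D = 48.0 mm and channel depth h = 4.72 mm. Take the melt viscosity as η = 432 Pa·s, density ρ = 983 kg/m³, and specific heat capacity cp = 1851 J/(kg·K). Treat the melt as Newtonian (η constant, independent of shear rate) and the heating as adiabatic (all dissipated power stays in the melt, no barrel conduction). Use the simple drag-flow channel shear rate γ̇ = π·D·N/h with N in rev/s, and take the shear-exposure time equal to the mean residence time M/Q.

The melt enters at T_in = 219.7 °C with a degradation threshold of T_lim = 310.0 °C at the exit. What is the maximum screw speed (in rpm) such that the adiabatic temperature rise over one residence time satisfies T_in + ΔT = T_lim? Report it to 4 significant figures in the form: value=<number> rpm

Convert throughput: Q = 75.8 kg/h = 75.8/3600 = 0.0210556 kg/s
Mean residence time: t_res = M/Q_s = 12.63 kg / 0.0210556 kg/s = 599.842 s
Convert to metres: D = 0.048 m, h = 0.00472 m
Allowable rise: ΔT_a = T_lim − T_in = 310.0 − 219.7 = 90.3 K
γ̇_max² = ΔT_a·ρ·cp / (η·t_res) = [90.3 × 983 × 1851] / [432 × 599.842] = 634.056 s⁻²
γ̇_max = √634.056 = 25.1805 s⁻¹
N_max = γ̇_max h / (πD) = 25.1805·0.00472/(π·0.048) = 0.78816 rev/s → ×60 = 47.2896 rpm

value=47.29 rpm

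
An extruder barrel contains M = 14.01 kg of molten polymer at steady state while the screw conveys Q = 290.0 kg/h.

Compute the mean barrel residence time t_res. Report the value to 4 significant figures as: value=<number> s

Convert throughput: Q = 290.0 kg/h = 290.0/3600 = 0.0805556 kg/s
t_res = M / Q_s = 14.01 / 0.0805556 = 173.917 s

value=173.9 s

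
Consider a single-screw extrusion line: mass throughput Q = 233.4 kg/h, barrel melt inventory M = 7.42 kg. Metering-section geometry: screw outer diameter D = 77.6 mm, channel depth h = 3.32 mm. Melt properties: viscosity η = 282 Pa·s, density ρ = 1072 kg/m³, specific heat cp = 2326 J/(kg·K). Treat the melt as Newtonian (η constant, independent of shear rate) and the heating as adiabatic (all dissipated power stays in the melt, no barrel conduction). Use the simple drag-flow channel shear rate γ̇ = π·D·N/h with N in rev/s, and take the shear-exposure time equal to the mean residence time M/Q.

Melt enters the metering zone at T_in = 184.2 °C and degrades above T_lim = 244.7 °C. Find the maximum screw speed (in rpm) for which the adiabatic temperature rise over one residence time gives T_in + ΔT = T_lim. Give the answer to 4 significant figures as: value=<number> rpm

value=55.86 rpm

Convert throughput: Q = 233.4 kg/h = 233.4/3600 = 0.0648333 kg/s
Mean residence time: t_res = M/Q_s = 7.42 kg / 0.0648333 kg/s = 114.447 s
Geometry in SI: D = 77.6 mm → 0.0776 m, h = 3.32 mm → 0.00332 m
ΔT_a = T_lim − T_in = 244.7 − 184.2 = 60.5 K
Invert ΔT = ηγ̇²t_res/(ρcp) for γ̇: γ̇_max² = ΔT_a ρ cp / (η t_res) = 60.5·1072·2326 / (282·114.447) = 4674.18 s⁻²
γ̇_max = √4674.18 = 68.368 s⁻¹
Solve γ̇ = πDN/h for N: N_max = γ̇_max·h/(π·D) = 68.368 × 0.00332 / (π × 0.0776) = 0.931063 rev/s = 55.8638 rpm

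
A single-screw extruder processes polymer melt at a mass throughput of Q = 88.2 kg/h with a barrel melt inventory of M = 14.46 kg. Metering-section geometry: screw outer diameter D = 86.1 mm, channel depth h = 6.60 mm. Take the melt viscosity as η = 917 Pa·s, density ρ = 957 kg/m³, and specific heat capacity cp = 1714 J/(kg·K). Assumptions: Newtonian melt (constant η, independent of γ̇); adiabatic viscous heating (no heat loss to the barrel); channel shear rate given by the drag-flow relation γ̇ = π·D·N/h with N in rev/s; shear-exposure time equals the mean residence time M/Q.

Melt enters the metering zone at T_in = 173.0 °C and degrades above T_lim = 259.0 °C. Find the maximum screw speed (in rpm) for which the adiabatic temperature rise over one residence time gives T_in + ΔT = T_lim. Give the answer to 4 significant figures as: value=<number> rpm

Convert throughput: Q = 88.2 kg/h = 88.2/3600 = 0.0245 kg/s
t_res = M / Q_s = 14.46 / 0.0245 = 590.204 s
Convert to metres: D = 0.0861 m, h = 0.0066 m
ΔT_a = T_lim − T_in = 259.0 − 173.0 = 86 K
γ̇_max² = ΔT_a·ρ·cp/(η·t_res) = 86·957·1714/(917·590.204) = 260.645 s⁻²
Take the square root: γ̇_max = √(260.645) = 16.1445 s⁻¹
Solve γ̇ = πDN/h for N: N_max = γ̇_max·h/(π·D) = 16.1445 × 0.0066 / (π × 0.0861) = 0.393927 rev/s = 23.6356 rpm

value=23.64 rpm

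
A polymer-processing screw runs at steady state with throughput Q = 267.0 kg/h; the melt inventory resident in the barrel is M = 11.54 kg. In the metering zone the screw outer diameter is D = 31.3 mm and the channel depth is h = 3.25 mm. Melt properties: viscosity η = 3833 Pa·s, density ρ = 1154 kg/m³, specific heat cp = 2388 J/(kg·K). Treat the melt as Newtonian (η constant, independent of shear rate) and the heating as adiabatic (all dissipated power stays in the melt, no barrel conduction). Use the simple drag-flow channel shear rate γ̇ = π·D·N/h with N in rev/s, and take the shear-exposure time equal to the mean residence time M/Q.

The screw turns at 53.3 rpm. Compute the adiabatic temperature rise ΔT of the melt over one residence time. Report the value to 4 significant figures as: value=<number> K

Q_s = Q / 3600 = 267.0 / 3600 = 0.0741667 kg/s
t_res = M / Q_s = 11.54 / 0.0741667 = 155.596 s
D = 31.3 mm = 0.0313 m;  h = 3.25 mm = 0.00325 m;  N = 53.3 rpm / 60 = 0.888333 rev/s
γ̇ = π·D·N / h = π · 0.0313 · 0.888333 / 0.00325 = 26.8774 s⁻¹
Adiabatic rise: ΔT = η γ̇² t_res / (ρ cp) = 3833·(26.8774)²·155.596 / (1154·2388) = 156.34 K

value=156.3 K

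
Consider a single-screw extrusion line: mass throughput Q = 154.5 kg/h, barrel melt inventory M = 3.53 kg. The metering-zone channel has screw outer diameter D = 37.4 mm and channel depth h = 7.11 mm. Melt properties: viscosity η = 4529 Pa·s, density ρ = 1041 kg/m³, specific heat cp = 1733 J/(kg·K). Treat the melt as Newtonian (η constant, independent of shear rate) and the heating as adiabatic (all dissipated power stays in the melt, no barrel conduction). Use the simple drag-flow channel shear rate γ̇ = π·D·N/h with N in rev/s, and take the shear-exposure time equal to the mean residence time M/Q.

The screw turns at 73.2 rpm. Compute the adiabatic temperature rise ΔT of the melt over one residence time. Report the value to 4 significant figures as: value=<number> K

Q_s = Q / 3600 = 154.5 / 3600 = 0.0429167 kg/s
t_res = M / Q_s = 3.53 / 0.0429167 = 82.2524 s
Geometry in metres: D = 37.4 mm → 0.0374 m, h = 7.11 mm → 0.00711 m; screw speed N = 73.2 rpm = 1.22 rev/s
γ̇ = π D N / h = (π)(0.0374)(1.22) / 0.00711 = 20.161 s⁻¹
Adiabatic rise: ΔT = η γ̇² t_res / (ρ cp) = 4529·(20.161)²·82.2524 / (1041·1733) = 83.9315 K

value=83.93 K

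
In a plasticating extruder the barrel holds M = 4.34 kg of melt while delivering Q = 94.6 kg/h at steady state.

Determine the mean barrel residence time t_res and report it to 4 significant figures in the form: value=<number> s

Convert throughput: Q = 94.6 kg/h = 94.6/3600 = 0.0262778 kg/s
t_res = M / Q_s = 4.34 / 0.0262778 = 165.159 s

value=165.2 s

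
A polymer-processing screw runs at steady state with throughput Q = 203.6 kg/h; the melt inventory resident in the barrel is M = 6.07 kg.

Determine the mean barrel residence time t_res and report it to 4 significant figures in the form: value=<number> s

Convert throughput: Q = 203.6 kg/h = 203.6/3600 = 0.0565556 kg/s
t_res = M / Q_s = 6.07 / 0.0565556 = 107.328 s

value=107.3 s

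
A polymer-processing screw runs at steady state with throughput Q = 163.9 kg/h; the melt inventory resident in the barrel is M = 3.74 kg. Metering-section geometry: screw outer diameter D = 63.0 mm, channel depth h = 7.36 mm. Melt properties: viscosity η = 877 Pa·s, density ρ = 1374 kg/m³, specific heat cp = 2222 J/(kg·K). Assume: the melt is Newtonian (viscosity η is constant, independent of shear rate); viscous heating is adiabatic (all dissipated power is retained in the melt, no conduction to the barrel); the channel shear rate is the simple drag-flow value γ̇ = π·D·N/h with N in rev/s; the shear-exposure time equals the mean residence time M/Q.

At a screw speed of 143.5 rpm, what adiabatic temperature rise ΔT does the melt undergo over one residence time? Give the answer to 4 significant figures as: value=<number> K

Q_s = Q / 3600 = 163.9 / 3600 = 0.0455278 kg/s
Mean residence time: t_res = M/Q_s = 3.74 kg / 0.0455278 kg/s = 82.1477 s
Geometry in metres: D = 63.0 mm → 0.063 m, h = 7.36 mm → 0.00736 m; screw speed N = 143.5 rpm = 2.39167 rev/s
γ̇ = π·D·N / h = π · 0.063 · 2.39167 / 0.00736 = 64.3151 s⁻¹
Adiabatic rise: ΔT = η γ̇² t_res / (ρ cp) = 877·(64.3151)²·82.1477 / (1374·2222) = 97.6091 K

value=97.61 K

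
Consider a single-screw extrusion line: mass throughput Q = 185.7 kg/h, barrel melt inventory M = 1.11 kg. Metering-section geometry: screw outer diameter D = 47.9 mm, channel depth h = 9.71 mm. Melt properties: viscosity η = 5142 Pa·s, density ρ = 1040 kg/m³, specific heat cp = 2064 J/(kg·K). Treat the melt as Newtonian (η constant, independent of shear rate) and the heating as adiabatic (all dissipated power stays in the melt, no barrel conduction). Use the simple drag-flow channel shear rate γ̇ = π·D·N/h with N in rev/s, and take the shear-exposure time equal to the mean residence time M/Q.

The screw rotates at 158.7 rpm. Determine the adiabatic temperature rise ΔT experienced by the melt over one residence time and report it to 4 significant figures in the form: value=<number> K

value=86.61 K

Throughput in SI: Q_s = 185.7 kg/h ÷ 3600 s/h = 0.0515833 kg/s
Mean residence time: t_res = M/Q_s = 1.11 kg / 0.0515833 kg/s = 21.5186 s
Convert to SI: D = 0.0479 m, h = 0.00971 m, N = 158.7/60 = 2.645 rev/s
γ̇ = π D N / h = (π)(0.0479)(2.645) / 0.00971 = 40.9913 s⁻¹
ΔT = η·γ̇²·t_res/(ρ·cp) = [5142 × 40.9913² × 21.5186] / [1040 × 2064] = 86.6136 K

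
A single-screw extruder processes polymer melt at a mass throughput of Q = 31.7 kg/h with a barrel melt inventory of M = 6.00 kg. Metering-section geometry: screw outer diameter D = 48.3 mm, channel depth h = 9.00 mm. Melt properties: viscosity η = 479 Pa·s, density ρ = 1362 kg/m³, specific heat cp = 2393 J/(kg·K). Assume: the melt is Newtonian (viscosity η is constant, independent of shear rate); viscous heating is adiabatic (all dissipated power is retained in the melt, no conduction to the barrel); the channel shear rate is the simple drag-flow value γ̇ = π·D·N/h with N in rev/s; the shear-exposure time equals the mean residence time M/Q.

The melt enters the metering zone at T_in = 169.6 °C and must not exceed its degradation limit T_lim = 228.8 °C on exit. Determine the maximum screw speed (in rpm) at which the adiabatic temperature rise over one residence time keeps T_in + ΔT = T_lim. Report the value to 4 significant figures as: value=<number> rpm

value=86.53 rpm

Throughput in SI: Q_s = 31.7 kg/h ÷ 3600 s/h = 0.00880556 kg/s
t_res = M / Q_s = 6.00 / 0.00880556 = 681.388 s
Convert to metres: D = 0.0483 m, h = 0.009 m
ΔT_a = T_lim − T_in = 228.8 °C − 169.6 °C = 59.2 K
Invert ΔT = ηγ̇²t_res/(ρcp) for γ̇: γ̇_max² = ΔT_a ρ cp / (η t_res) = 59.2·1362·2393 / (479·681.388) = 591.169 s⁻²
Take the square root: γ̇_max = √(591.169) = 24.314 s⁻¹
N_max = γ̇_max h / (πD) = 24.314·0.009/(π·0.0483) = 1.44212 rev/s → ×60 = 86.5272 rpm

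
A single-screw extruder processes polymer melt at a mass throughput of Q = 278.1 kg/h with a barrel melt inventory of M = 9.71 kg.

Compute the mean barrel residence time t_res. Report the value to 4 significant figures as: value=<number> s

Q_s = Q / 3600 = 278.1 / 3600 = 0.07725 kg/s
Mean residence time: t_res = M/Q_s = 9.71 kg / 0.07725 kg/s = 125.696 s

value=125.7 s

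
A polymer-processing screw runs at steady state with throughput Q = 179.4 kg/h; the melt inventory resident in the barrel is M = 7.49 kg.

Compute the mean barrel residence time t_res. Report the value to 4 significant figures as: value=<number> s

Q_s = Q / 3600 = 179.4 / 3600 = 0.0498333 kg/s
t_res = M / Q_s = 7.49 / 0.0498333 = 150.301 s

value=150.3 s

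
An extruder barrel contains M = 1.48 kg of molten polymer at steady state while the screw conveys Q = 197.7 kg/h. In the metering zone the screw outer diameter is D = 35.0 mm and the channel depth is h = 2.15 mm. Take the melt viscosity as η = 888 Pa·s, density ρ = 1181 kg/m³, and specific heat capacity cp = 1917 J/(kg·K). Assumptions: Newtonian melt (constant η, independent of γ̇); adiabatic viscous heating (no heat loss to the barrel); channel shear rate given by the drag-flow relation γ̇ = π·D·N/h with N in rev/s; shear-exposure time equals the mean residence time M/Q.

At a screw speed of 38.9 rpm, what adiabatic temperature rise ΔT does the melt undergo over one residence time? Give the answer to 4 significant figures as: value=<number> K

Throughput in SI: Q_s = 197.7 kg/h ÷ 3600 s/h = 0.0549167 kg/s
t_res = M / Q_s = 1.48 / 0.0549167 = 26.9499 s
Convert to SI: D = 0.035 m, h = 0.00215 m, N = 38.9/60 = 0.648333 rev/s
γ̇ = π·D·N / h = π · 0.035 · 0.648333 / 0.00215 = 33.1572 s⁻¹
ΔT = η·γ̇²·t_res / (ρ·cp) = 888 · (33.1572)² · 26.9499 / (1181 · 1917) = 11.6213 K

value=11.62 K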